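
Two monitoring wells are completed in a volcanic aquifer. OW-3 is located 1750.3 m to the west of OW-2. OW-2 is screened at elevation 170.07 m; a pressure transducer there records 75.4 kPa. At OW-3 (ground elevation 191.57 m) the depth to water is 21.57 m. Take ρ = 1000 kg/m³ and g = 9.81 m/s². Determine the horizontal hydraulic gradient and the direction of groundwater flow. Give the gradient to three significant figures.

Pressure head at OW-2: ψ = P/(ρg) = 75.4×1000 / (1000 × 9.81) = 7.69 m.
Total head at OW-2: h = z + ψ = 170.07 + 7.69 = 177.76 m.
Total head at OW-3: h = 191.57 − 21.57 = 170.00 m.
Head difference: h(OW-2) − h(OW-3) = 177.76 − 170.00 = 7.76 m.
Hydraulic gradient: i = |Δh| / L = 7.76 / 1750.3 = 0.00443.
Flow is from higher to lower head: from OW-2 toward OW-3, i.e. toward the west.

i ≈ 0.00443; groundwater flows toward the west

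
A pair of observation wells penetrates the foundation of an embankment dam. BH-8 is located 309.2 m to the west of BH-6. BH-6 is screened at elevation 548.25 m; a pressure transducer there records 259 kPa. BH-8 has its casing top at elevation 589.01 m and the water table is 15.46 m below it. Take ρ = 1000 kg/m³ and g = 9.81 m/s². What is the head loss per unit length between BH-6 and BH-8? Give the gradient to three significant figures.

i ≈ 0.00356 m/m

Pressure head at BH-6: ψ = P/(ρg) = 259×1000 / (1000 × 9.81) = 26.40 m.
Total head at BH-6: h = z + ψ = 548.25 + 26.40 = 574.65 m.
Total head at BH-8: h = 589.01 − 15.46 = 573.55 m.
Head difference: h(BH-6) − h(BH-8) = 574.65 − 573.55 = 1.10 m.
Hydraulic gradient: i = |Δh| / L = 1.10 / 309.2 = 0.00356.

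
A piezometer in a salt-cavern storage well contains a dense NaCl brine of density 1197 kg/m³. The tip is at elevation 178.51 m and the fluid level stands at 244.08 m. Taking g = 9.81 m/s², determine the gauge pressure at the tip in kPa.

Pressure head ψ = h − z = 244.08 − 178.51 = 65.57 m.
P = ρgψ = 1197 × 9.81 × 65.57 = 769960 Pa ≈ 770 kPa.

P ≈ 770 kPa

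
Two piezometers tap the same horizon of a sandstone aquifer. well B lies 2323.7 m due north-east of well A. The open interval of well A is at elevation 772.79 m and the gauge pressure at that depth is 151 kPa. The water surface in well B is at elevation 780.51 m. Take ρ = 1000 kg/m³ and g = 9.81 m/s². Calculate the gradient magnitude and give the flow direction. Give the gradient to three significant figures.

Pressure head at well A: ψ = P/(ρg) = 151×1000 / (1000 × 9.81) = 15.39 m.
Total head at well A: h = z + ψ = 772.79 + 15.39 = 788.18 m.
Total head at well B: h = 780.51 m (water level in the piezometer is the total head).
Head difference: h(well A) − h(well B) = 788.18 − 780.51 = 7.67 m.
Hydraulic gradient: i = |Δh| / L = 7.67 / 2323.7 = 0.00330.
Flow is from higher to lower head: from well A toward well B, i.e. toward the north-east.

i ≈ 0.00330; groundwater flows toward the north-east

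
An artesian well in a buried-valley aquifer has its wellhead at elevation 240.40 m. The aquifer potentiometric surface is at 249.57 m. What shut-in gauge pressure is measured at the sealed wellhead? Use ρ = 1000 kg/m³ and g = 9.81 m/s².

P ≈ 90.0 kPa

Head above the cap: Δh = 249.57 − 240.40 = 9.17 m.
P = ρgΔh = 1000 × 9.81 × 9.17 = 89958 Pa ≈ 90.0 kPa.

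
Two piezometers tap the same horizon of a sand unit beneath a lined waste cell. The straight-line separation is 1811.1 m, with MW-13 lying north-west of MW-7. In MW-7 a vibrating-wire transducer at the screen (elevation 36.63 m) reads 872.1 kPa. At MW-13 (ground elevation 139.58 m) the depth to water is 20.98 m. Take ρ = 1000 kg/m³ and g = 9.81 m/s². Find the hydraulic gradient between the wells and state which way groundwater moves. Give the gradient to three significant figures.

Pressure head at MW-7: ψ = P/(ρg) = 872.1×1000 / (1000 × 9.81) = 88.90 m.
Total head at MW-7: h = z + ψ = 36.63 + 88.90 = 125.53 m.
Total head at MW-13: h = 139.58 − 20.98 = 118.60 m.
Head difference: h(MW-7) − h(MW-13) = 125.53 − 118.60 = 6.93 m.
Hydraulic gradient: i = |Δh| / L = 6.93 / 1811.1 = 0.00383.
Flow is from higher to lower head: from MW-7 toward MW-13, i.e. toward the north-west.

i ≈ 0.00383; groundwater flows toward the north-west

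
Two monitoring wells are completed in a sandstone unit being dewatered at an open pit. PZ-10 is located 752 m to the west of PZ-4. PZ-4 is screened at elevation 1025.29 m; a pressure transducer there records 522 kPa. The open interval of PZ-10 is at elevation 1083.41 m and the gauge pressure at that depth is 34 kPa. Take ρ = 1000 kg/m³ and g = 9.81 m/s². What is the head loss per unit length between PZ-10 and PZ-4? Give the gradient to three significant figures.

Pressure head at PZ-4: ψ = P/(ρg) = 522×1000 / (1000 × 9.81) = 53.21 m.
Total head at PZ-4: h = z + ψ = 1025.29 + 53.21 = 1078.50 m.
Pressure head at PZ-10: ψ = P/(ρg) = 34×1000 / (1000 × 9.81) = 3.47 m.
Total head at PZ-10: h = z + ψ = 1083.41 + 3.47 = 1086.88 m.
Head difference: h(PZ-4) − h(PZ-10) = 1078.50 − 1086.88 = -8.38 m.
Hydraulic gradient: i = |Δh| / L = 8.38 / 752 = 0.0111.

i ≈ 0.0111 m/m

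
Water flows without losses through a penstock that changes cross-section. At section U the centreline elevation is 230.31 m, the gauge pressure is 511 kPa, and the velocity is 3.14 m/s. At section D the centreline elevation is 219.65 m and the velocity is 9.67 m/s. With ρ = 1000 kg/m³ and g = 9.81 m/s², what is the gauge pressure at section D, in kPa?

P₂ ≈ 574 kPa

Pressure head at U: ψ₁ = P₁/(ρg) = 511×1000 / (1000 × 9.81) = 52.09 m.
Velocity heads: v₁²/2g = 3.14²/19.62 = 0.503 m; v₂²/2g = 9.67²/19.62 = 4.766 m.
Total head H = z₁ + ψ₁ + v₁²/2g = 230.31 + 52.09 + 0.503 = 282.90 m.
ψ₂ = H − z₂ − v₂²/2g = 282.90 − 219.65 − 4.766 = 58.48 m.
P₂ = ρgψ₂ = 1000 × 9.81 × 58.48 ≈ 574 kPa.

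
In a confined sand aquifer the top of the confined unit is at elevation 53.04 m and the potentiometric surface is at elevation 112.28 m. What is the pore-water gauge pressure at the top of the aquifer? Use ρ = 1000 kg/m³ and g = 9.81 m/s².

P ≈ 581 kPa

Pressure head at the aquifer top: ψ = h − z = 112.28 − 53.04 = 59.24 m.
P = ρgψ = 1000 × 9.81 × 59.24 = 581144 Pa ≈ 581 kPa.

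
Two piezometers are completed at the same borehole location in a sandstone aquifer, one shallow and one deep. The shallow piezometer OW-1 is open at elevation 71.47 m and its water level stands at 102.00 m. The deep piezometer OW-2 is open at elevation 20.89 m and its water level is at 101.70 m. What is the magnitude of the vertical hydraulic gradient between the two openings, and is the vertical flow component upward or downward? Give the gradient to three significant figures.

Total head at OW-1: h = 102.00 m (water level in the standpipe).
Total head at OW-2: h = 101.70 m.
Δh = h(OW-1) − h(OW-2) = 102.00 − 101.70 = 0.30 m.
Vertical separation Δz = 71.47 − 20.89 = 50.58 m.
|i_v| = |Δh| / Δz = 0.30 / 50.58 = 0.00593.
Head is higher in the shallow piezometer, so vertical flow is downward (recharge condition).

|i_v| ≈ 0.00593; vertical flow is downward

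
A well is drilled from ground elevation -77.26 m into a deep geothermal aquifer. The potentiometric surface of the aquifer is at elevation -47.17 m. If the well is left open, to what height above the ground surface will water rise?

Water rises to the potentiometric surface, so the rise above ground = -47.17 − (-77.26) = 30.09 m.

≈ 30.09 m above ground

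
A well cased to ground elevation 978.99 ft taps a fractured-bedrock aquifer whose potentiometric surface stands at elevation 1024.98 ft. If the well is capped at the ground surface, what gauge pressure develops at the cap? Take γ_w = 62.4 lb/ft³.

Head above the cap: Δh = 1024.98 − 978.99 = 45.99 ft.
P = γΔh/144 = 62.4 × 45.99 / 144 = 19.9 psi.

P ≈ 19.9 psi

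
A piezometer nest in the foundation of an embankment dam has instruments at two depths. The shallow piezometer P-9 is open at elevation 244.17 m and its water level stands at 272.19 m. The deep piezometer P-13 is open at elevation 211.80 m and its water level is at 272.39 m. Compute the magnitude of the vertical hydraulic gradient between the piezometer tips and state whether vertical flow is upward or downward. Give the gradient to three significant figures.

Total head at P-9: h = 272.19 m (water level in the standpipe).
Total head at P-13: h = 272.39 m.
Δh = h(P-9) − h(P-13) = 272.19 − 272.39 = -0.20 m.
Vertical separation Δz = 244.17 − 211.80 = 32.37 m.
|i_v| = |Δh| / Δz = 0.20 / 32.37 = 0.00618.
Head is higher in the deep piezometer, so vertical flow is upward (discharge condition).

|i_v| ≈ 0.00618; vertical flow is upward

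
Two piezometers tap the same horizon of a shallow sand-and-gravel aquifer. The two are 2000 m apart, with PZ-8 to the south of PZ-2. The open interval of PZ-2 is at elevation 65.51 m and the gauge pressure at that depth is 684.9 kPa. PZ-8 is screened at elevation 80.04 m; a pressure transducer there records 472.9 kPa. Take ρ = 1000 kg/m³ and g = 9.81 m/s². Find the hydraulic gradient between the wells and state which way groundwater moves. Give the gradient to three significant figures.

Pressure head at PZ-2: ψ = P/(ρg) = 684.9×1000 / (1000 × 9.81) = 69.82 m.
Total head at PZ-2: h = z + ψ = 65.51 + 69.82 = 135.33 m.
Pressure head at PZ-8: ψ = P/(ρg) = 472.9×1000 / (1000 × 9.81) = 48.21 m.
Total head at PZ-8: h = z + ψ = 80.04 + 48.21 = 128.25 m.
Head difference: h(PZ-2) − h(PZ-8) = 135.33 − 128.25 = 7.08 m.
Hydraulic gradient: i = |Δh| / L = 7.08 / 2000 = 0.00354.
Flow is from higher to lower head: from PZ-2 toward PZ-8, i.e. toward the south.

i ≈ 0.00354; groundwater flows toward the south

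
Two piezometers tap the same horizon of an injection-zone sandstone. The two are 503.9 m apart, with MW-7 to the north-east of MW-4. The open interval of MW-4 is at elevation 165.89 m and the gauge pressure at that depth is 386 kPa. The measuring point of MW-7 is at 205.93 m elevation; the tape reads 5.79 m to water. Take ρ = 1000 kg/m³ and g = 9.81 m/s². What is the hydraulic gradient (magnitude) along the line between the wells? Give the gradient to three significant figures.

i ≈ 0.0101

Pressure head at MW-4: ψ = P/(ρg) = 386×1000 / (1000 × 9.81) = 39.35 m.
Total head at MW-4: h = z + ψ = 165.89 + 39.35 = 205.24 m.
Total head at MW-7: h = 205.93 − 5.79 = 200.14 m.
Head difference: h(MW-4) − h(MW-7) = 205.24 − 200.14 = 5.10 m.
Hydraulic gradient: i = |Δh| / L = 5.10 / 503.9 = 0.0101.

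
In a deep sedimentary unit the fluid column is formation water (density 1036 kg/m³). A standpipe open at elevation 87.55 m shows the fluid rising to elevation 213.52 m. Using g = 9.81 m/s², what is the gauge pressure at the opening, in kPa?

P ≈ 1280 kPa

Pressure head ψ = h − z = 213.52 − 87.55 = 125.97 m.
P = ρgψ = 1036 × 9.81 × 125.97 = 1280253 Pa ≈ 1280 kPa.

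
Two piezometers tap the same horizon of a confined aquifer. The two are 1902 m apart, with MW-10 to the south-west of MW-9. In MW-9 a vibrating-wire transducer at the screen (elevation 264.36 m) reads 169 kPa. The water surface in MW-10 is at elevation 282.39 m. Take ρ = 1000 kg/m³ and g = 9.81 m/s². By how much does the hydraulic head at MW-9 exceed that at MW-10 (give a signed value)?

Δh ≈ -0.80 m

Pressure head at MW-9: ψ = P/(ρg) = 169×1000 / (1000 × 9.81) = 17.23 m.
Total head at MW-9: h = z + ψ = 264.36 + 17.23 = 281.59 m.
Total head at MW-10: h = 282.39 m (water level in the piezometer is the total head).
Head difference: h(MW-9) − h(MW-10) = 281.59 − 282.39 = -0.80 m.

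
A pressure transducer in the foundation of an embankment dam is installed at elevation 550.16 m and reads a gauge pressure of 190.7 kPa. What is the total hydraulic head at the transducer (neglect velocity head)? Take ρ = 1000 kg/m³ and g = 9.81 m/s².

ψ = P/(ρg) = 190.7×1000 / (1000 × 9.81) = 19.44 m.
h = z + ψ = 550.16 + 19.44 = 569.60 m.

h ≈ 569.60 m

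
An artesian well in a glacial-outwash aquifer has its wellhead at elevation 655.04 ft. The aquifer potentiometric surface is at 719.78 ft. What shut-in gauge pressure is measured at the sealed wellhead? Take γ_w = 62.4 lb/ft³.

Head above the cap: Δh = 719.78 − 655.04 = 64.74 ft.
P = γΔh/144 = 62.4 × 64.74 / 144 = 28.1 psi.

P ≈ 28.1 psi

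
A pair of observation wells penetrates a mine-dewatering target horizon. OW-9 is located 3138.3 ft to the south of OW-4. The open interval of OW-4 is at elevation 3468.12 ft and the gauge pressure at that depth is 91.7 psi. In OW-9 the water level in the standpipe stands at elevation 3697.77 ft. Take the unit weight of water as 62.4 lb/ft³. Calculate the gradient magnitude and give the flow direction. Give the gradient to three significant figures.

Pressure head at OW-4: ψ = 144·P/γ = 144 × 91.7 / 62.4 = 211.62 ft.
Total head at OW-4: h = z + ψ = 3468.12 + 211.62 = 3679.74 ft.
Total head at OW-9: h = 3697.77 ft (water level in the piezometer is the total head).
Head difference: h(OW-4) − h(OW-9) = 3679.74 − 3697.77 = -18.03 ft.
Hydraulic gradient: i = |Δh| / L = 18.03 / 3138.3 = 0.00575.
Flow is from higher to lower head: from OW-9 toward OW-4, i.e. toward the north.

i ≈ 0.00575; groundwater flows toward the north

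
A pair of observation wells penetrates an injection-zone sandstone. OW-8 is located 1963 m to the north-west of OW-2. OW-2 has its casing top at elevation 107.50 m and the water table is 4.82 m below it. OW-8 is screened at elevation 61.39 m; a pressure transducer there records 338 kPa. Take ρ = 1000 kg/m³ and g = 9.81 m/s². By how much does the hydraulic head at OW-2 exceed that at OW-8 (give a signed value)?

Δh ≈ 6.84 m

Total head at OW-2: h = 107.50 − 4.82 = 102.68 m.
Pressure head at OW-8: ψ = P/(ρg) = 338×1000 / (1000 × 9.81) = 34.45 m.
Total head at OW-8: h = z + ψ = 61.39 + 34.45 = 95.84 m.
Head difference: h(OW-2) − h(OW-8) = 102.68 − 95.84 = 6.84 m.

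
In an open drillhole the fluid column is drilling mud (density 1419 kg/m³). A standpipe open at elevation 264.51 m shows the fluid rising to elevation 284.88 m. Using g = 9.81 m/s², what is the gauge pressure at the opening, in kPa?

Pressure head ψ = h − z = 284.88 − 264.51 = 20.37 m.
P = ρgψ = 1419 × 9.81 × 20.37 = 283558 Pa ≈ 284 kPa.

P ≈ 284 kPa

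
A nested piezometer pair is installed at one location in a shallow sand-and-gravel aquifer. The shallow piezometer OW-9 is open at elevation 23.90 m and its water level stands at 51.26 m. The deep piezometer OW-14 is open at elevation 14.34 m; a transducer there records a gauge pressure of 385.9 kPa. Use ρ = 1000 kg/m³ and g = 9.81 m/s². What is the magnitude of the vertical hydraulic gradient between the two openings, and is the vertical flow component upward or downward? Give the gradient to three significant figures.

|i_v| ≈ 0.253; vertical flow is upward

Total head at OW-9: h = 51.26 m (water level in the standpipe).
Pressure head at OW-14: ψ = P/(ρg) = 385.9×1000 / (1000 × 9.81) = 39.34 m.
Total head at OW-14: h = z + ψ = 14.34 + 39.34 = 53.68 m.
Δh = h(OW-9) − h(OW-14) = 51.26 − 53.68 = -2.42 m.
Vertical separation Δz = 23.90 − 14.34 = 9.56 m.
|i_v| = |Δh| / Δz = 2.42 / 9.56 = 0.253.
Head is higher in the deep piezometer, so vertical flow is upward (discharge condition).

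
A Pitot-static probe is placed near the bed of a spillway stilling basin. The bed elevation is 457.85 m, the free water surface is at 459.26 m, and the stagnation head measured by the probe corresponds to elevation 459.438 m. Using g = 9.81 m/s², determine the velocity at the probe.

v ≈ 1.87 m/s

Near the bed, under hydrostatic conditions, the piezometric head (z + ψ) equals the free-surface elevation, 459.26 m.
Velocity head = total − piezometric = 459.438 − 459.26 = 0.178 m.
v = √(2g·h_v) = √(2 × 9.81 × 0.178) = 1.87 m/s.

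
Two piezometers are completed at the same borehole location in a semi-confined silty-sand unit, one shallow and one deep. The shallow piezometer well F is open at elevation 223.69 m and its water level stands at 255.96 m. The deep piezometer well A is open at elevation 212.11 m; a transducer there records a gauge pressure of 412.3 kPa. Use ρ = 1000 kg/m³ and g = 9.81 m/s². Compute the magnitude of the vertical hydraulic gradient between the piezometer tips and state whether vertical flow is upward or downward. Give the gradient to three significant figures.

|i_v| ≈ 0.157; vertical flow is downward

Total head at well F: h = 255.96 m (water level in the standpipe).
Pressure head at well A: ψ = P/(ρg) = 412.3×1000 / (1000 × 9.81) = 42.03 m.
Total head at well A: h = z + ψ = 212.11 + 42.03 = 254.14 m.
Δh = h(well F) − h(well A) = 255.96 − 254.14 = 1.82 m.
Vertical separation Δz = 223.69 − 212.11 = 11.58 m.
|i_v| = |Δh| / Δz = 1.82 / 11.58 = 0.157.
Head is higher in the shallow piezometer, so vertical flow is downward (recharge condition).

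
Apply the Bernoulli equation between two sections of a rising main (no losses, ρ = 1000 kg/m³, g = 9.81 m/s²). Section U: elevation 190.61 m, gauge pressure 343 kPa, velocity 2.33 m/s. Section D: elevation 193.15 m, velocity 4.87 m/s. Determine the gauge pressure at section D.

Pressure head at U: ψ₁ = P₁/(ρg) = 343×1000 / (1000 × 9.81) = 34.96 m.
Velocity heads: v₁²/2g = 2.33²/19.62 = 0.277 m; v₂²/2g = 4.87²/19.62 = 1.209 m.
Total head H = z₁ + ψ₁ + v₁²/2g = 190.61 + 34.96 + 0.277 = 225.85 m.
ψ₂ = H − z₂ − v₂²/2g = 225.85 − 193.15 − 1.209 = 31.49 m.
P₂ = ρgψ₂ = 1000 × 9.81 × 31.49 ≈ 309 kPa.

P₂ ≈ 309 kPa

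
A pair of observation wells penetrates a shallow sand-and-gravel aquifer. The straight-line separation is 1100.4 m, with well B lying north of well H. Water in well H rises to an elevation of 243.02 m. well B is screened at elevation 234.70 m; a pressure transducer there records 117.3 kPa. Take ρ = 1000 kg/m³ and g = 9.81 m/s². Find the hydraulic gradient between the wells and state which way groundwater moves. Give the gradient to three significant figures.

Total head at well H: h = 243.02 m (water level in the piezometer is the total head).
Pressure head at well B: ψ = P/(ρg) = 117.3×1000 / (1000 × 9.81) = 11.96 m.
Total head at well B: h = z + ψ = 234.70 + 11.96 = 246.66 m.
Head difference: h(well H) − h(well B) = 243.02 − 246.66 = -3.64 m.
Hydraulic gradient: i = |Δh| / L = 3.64 / 1100.4 = 0.00331.
Flow is from higher to lower head: from well B toward well H, i.e. toward the south.

i ≈ 0.00331; groundwater flows toward the south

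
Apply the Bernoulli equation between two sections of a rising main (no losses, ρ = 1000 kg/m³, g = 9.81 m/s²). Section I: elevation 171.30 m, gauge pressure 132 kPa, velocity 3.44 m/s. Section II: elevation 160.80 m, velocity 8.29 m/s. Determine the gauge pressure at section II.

Pressure head at I: ψ₁ = P₁/(ρg) = 132×1000 / (1000 × 9.81) = 13.46 m.
Velocity heads: v₁²/2g = 3.44²/19.62 = 0.603 m; v₂²/2g = 8.29²/19.62 = 3.503 m.
Total head H = z₁ + ψ₁ + v₁²/2g = 171.30 + 13.46 + 0.603 = 185.36 m.
ψ₂ = H − z₂ − v₂²/2g = 185.36 − 160.80 − 3.503 = 21.06 m.
P₂ = ρgψ₂ = 1000 × 9.81 × 21.06 ≈ 207 kPa.

P₂ ≈ 207 kPa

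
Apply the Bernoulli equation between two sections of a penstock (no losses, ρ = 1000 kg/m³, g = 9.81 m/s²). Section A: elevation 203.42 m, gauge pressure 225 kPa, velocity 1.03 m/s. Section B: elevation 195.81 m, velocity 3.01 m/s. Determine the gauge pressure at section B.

Pressure head at A: ψ₁ = P₁/(ρg) = 225×1000 / (1000 × 9.81) = 22.94 m.
Velocity heads: v₁²/2g = 1.03²/19.62 = 0.054 m; v₂²/2g = 3.01²/19.62 = 0.462 m.
Total head H = z₁ + ψ₁ + v₁²/2g = 203.42 + 22.94 + 0.054 = 226.41 m.
ψ₂ = H − z₂ − v₂²/2g = 226.41 − 195.81 − 0.462 = 30.14 m.
P₂ = ρgψ₂ = 1000 × 9.81 × 30.14 ≈ 296 kPa.

P₂ ≈ 296 kPa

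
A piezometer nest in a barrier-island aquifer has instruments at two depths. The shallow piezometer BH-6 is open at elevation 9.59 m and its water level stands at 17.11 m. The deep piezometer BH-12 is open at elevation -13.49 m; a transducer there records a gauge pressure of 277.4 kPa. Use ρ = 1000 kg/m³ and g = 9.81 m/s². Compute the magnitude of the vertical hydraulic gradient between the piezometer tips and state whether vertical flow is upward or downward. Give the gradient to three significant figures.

|i_v| ≈ 0.101; vertical flow is downward

Total head at BH-6: h = 17.11 m (water level in the standpipe).
Pressure head at BH-12: ψ = P/(ρg) = 277.4×1000 / (1000 × 9.81) = 28.28 m.
Total head at BH-12: h = z + ψ = -13.49 + 28.28 = 14.79 m.
Δh = h(BH-6) − h(BH-12) = 17.11 − 14.79 = 2.32 m.
Vertical separation Δz = 9.59 − (-13.49) = 23.08 m.
|i_v| = |Δh| / Δz = 2.32 / 23.08 = 0.101.
Head is higher in the shallow piezometer, so vertical flow is downward (recharge condition).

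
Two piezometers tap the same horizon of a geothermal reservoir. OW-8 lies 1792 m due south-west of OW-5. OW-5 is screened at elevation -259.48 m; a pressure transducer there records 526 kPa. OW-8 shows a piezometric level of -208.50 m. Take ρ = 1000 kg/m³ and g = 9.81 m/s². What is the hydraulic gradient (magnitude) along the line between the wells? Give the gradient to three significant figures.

i ≈ 0.00147

Pressure head at OW-5: ψ = P/(ρg) = 526×1000 / (1000 × 9.81) = 53.62 m.
Total head at OW-5: h = z + ψ = -259.48 + 53.62 = -205.86 m.
Total head at OW-8: h = -208.50 m (water level in the piezometer is the total head).
Head difference: h(OW-5) − h(OW-8) = -205.86 − (-208.50) = 2.64 m.
Hydraulic gradient: i = |Δh| / L = 2.64 / 1792 = 0.00147.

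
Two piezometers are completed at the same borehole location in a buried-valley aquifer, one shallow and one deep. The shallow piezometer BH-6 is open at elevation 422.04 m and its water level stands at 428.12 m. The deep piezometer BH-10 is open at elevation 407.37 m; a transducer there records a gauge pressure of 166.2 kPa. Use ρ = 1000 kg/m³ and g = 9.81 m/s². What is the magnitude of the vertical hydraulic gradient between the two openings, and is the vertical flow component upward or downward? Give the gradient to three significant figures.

Total head at BH-6: h = 428.12 m (water level in the standpipe).
Pressure head at BH-10: ψ = P/(ρg) = 166.2×1000 / (1000 × 9.81) = 16.94 m.
Total head at BH-10: h = z + ψ = 407.37 + 16.94 = 424.31 m.
Δh = h(BH-6) − h(BH-10) = 428.12 − 424.31 = 3.81 m.
Vertical separation Δz = 422.04 − 407.37 = 14.67 m.
|i_v| = |Δh| / Δz = 3.81 / 14.67 = 0.260.
Head is higher in the shallow piezometer, so vertical flow is downward (recharge condition).

|i_v| ≈ 0.260; vertical flow is downward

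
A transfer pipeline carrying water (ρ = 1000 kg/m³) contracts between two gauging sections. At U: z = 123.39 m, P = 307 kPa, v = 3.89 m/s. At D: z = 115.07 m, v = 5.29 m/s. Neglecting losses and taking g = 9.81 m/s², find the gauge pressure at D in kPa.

Pressure head at U: ψ₁ = P₁/(ρg) = 307×1000 / (1000 × 9.81) = 31.29 m.
Velocity heads: v₁²/2g = 3.89²/19.62 = 0.771 m; v₂²/2g = 5.29²/19.62 = 1.426 m.
Total head H = z₁ + ψ₁ + v₁²/2g = 123.39 + 31.29 + 0.771 = 155.45 m.
ψ₂ = H − z₂ − v₂²/2g = 155.45 − 115.07 − 1.426 = 38.95 m.
P₂ = ρgψ₂ = 1000 × 9.81 × 38.95 ≈ 382 kPa.

P₂ ≈ 382 kPa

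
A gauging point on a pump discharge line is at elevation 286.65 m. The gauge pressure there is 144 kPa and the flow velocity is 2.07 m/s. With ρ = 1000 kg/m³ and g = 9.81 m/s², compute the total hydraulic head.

Pressure head ψ = P/(ρg) = 144×1000 / (1000 × 9.81) = 14.68 m.
Velocity head = v²/(2g) = 2.07² / (2 × 9.81) = 0.218 m.
h = z + ψ + v²/(2g) = 286.65 + 14.68 + 0.218 = 301.55 m.

h ≈ 301.55 m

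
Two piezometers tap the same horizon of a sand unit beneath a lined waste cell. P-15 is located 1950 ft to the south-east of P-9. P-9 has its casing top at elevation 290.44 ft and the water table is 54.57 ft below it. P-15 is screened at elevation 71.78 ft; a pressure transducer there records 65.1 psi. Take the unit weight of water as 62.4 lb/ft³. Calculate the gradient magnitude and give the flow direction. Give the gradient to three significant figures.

i ≈ 0.00711; groundwater flows toward the south-east

Total head at P-9: h = 290.44 − 54.57 = 235.87 ft.
Pressure head at P-15: ψ = 144·P/γ = 144 × 65.1 / 62.4 = 150.23 ft.
Total head at P-15: h = z + ψ = 71.78 + 150.23 = 222.01 ft.
Head difference: h(P-9) − h(P-15) = 235.87 − 222.01 = 13.86 ft.
Hydraulic gradient: i = |Δh| / L = 13.86 / 1950 = 0.00711.
Flow is from higher to lower head: from P-9 toward P-15, i.e. toward the south-east.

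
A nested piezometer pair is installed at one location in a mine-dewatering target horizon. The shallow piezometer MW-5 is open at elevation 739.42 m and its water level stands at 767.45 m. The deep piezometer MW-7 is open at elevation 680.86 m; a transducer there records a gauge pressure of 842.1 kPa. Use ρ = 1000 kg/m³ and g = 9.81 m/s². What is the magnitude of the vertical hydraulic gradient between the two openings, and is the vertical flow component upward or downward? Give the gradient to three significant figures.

|i_v| ≈ 0.0128; vertical flow is downward

Total head at MW-5: h = 767.45 m (water level in the standpipe).
Pressure head at MW-7: ψ = P/(ρg) = 842.1×1000 / (1000 × 9.81) = 85.84 m.
Total head at MW-7: h = z + ψ = 680.86 + 85.84 = 766.70 m.
Δh = h(MW-5) − h(MW-7) = 767.45 − 766.70 = 0.75 m.
Vertical separation Δz = 739.42 − 680.86 = 58.56 m.
|i_v| = |Δh| / Δz = 0.75 / 58.56 = 0.0128.
Head is higher in the shallow piezometer, so vertical flow is downward (recharge condition).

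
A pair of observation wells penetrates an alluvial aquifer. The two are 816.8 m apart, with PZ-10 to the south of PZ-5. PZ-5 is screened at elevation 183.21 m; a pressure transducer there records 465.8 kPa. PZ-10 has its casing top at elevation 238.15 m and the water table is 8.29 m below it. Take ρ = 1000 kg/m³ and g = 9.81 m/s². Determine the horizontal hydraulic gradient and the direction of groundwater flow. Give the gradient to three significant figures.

Pressure head at PZ-5: ψ = P/(ρg) = 465.8×1000 / (1000 × 9.81) = 47.48 m.
Total head at PZ-5: h = z + ψ = 183.21 + 47.48 = 230.69 m.
Total head at PZ-10: h = 238.15 − 8.29 = 229.86 m.
Head difference: h(PZ-5) − h(PZ-10) = 230.69 − 229.86 = 0.83 m.
Hydraulic gradient: i = |Δh| / L = 0.83 / 816.8 = 0.00102.
Flow is from higher to lower head: from PZ-5 toward PZ-10, i.e. toward the south.

i ≈ 0.00102; groundwater flows toward the south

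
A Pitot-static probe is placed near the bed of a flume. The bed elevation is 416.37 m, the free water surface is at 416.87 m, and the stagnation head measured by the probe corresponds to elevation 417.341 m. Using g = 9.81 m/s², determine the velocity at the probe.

v ≈ 3.04 m/s

Near the bed, under hydrostatic conditions, the piezometric head (z + ψ) equals the free-surface elevation, 416.87 m.
Velocity head = total − piezometric = 417.341 − 416.87 = 0.471 m.
v = √(2g·h_v) = √(2 × 9.81 × 0.471) = 3.04 m/s.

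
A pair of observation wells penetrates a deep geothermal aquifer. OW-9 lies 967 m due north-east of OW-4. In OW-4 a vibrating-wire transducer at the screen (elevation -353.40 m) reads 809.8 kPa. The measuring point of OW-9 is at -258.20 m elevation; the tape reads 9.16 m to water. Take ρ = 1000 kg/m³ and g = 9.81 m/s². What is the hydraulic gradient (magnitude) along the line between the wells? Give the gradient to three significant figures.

Pressure head at OW-4: ψ = P/(ρg) = 809.8×1000 / (1000 × 9.81) = 82.55 m.
Total head at OW-4: h = z + ψ = -353.40 + 82.55 = -270.85 m.
Total head at OW-9: h = -258.20 − 9.16 = -267.36 m.
Head difference: h(OW-4) − h(OW-9) = -270.85 − (-267.36) = -3.49 m.
Hydraulic gradient: i = |Δh| / L = 3.49 / 967 = 0.00361.

i ≈ 0.00361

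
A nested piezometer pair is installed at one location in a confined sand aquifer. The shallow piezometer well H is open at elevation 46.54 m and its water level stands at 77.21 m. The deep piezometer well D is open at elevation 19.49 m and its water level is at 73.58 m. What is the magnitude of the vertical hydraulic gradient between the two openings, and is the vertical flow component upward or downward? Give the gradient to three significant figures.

Total head at well H: h = 77.21 m (water level in the standpipe).
Total head at well D: h = 73.58 m.
Δh = h(well H) − h(well D) = 77.21 − 73.58 = 3.63 m.
Vertical separation Δz = 46.54 − 19.49 = 27.05 m.
|i_v| = |Δh| / Δz = 3.63 / 27.05 = 0.134.
Head is higher in the shallow piezometer, so vertical flow is downward (recharge condition).

|i_v| ≈ 0.134; vertical flow is downward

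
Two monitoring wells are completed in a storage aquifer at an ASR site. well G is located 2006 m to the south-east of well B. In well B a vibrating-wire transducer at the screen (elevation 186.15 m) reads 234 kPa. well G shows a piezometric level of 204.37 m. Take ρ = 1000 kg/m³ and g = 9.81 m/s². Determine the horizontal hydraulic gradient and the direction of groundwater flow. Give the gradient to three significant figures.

i ≈ 0.00281; groundwater flows toward the south-east

Pressure head at well B: ψ = P/(ρg) = 234×1000 / (1000 × 9.81) = 23.85 m.
Total head at well B: h = z + ψ = 186.15 + 23.85 = 210.00 m.
Total head at well G: h = 204.37 m (water level in the piezometer is the total head).
Head difference: h(well B) − h(well G) = 210.00 − 204.37 = 5.63 m.
Hydraulic gradient: i = |Δh| / L = 5.63 / 2006 = 0.00281.
Flow is from higher to lower head: from well B toward well G, i.e. toward the south-east.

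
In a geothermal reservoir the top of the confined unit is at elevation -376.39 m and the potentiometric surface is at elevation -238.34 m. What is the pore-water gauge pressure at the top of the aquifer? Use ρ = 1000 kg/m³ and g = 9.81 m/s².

Pressure head at the aquifer top: ψ = h − z = -238.34 − (-376.39) = 138.05 m.
P = ρgψ = 1000 × 9.81 × 138.05 = 1354270 Pa ≈ 1350 kPa.

P ≈ 1350 kPa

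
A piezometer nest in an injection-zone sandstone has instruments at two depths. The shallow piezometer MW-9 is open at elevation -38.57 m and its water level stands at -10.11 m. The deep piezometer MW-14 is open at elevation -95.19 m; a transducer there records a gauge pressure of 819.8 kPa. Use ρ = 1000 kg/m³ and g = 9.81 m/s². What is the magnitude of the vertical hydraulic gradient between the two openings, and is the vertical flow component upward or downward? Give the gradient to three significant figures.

|i_v| ≈ 0.0267; vertical flow is downward

Total head at MW-9: h = -10.11 m (water level in the standpipe).
Pressure head at MW-14: ψ = P/(ρg) = 819.8×1000 / (1000 × 9.81) = 83.57 m.
Total head at MW-14: h = z + ψ = -95.19 + 83.57 = -11.62 m.
Δh = h(MW-9) − h(MW-14) = -10.11 − (-11.62) = 1.51 m.
Vertical separation Δz = -38.57 − (-95.19) = 56.62 m.
|i_v| = |Δh| / Δz = 1.51 / 56.62 = 0.0267.
Head is higher in the shallow piezometer, so vertical flow is downward (recharge condition).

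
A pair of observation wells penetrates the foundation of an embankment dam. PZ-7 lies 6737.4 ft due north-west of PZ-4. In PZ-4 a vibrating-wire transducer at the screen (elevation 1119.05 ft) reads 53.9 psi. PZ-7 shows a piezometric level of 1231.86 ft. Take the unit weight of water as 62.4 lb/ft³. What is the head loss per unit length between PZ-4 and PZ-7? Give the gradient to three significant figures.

i ≈ 0.00172 ft/ft

Pressure head at PZ-4: ψ = 144·P/γ = 144 × 53.9 / 62.4 = 124.38 ft.
Total head at PZ-4: h = z + ψ = 1119.05 + 124.38 = 1243.43 ft.
Total head at PZ-7: h = 1231.86 ft (water level in the piezometer is the total head).
Head difference: h(PZ-4) − h(PZ-7) = 1243.43 − 1231.86 = 11.57 ft.
Hydraulic gradient: i = |Δh| / L = 11.57 / 6737.4 = 0.00172.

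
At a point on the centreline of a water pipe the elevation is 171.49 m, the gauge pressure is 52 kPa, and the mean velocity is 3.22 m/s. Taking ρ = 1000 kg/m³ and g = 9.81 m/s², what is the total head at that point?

Pressure head ψ = P/(ρg) = 52×1000 / (1000 × 9.81) = 5.30 m.
Velocity head = v²/(2g) = 3.22² / (2 × 9.81) = 0.528 m.
h = z + ψ + v²/(2g) = 171.49 + 5.30 + 0.528 = 177.32 m.

h ≈ 177.32 m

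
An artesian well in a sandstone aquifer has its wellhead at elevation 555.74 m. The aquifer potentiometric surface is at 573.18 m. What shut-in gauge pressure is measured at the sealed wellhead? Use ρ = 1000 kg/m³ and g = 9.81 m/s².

P ≈ 171 kPa

Head above the cap: Δh = 573.18 − 555.74 = 17.44 m.
P = ρgΔh = 1000 × 9.81 × 17.44 = 171086 Pa ≈ 171 kPa.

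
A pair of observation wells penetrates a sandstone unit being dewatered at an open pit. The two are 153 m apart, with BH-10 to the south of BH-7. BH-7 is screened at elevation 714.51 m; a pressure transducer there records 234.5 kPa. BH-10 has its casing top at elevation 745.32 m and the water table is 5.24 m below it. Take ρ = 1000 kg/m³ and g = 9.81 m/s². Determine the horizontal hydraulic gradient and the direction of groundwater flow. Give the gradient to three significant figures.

Pressure head at BH-7: ψ = P/(ρg) = 234.5×1000 / (1000 × 9.81) = 23.90 m.
Total head at BH-7: h = z + ψ = 714.51 + 23.90 = 738.41 m.
Total head at BH-10: h = 745.32 − 5.24 = 740.08 m.
Head difference: h(BH-7) − h(BH-10) = 738.41 − 740.08 = -1.67 m.
Hydraulic gradient: i = |Δh| / L = 1.67 / 153 = 0.0109.
Flow is from higher to lower head: from BH-10 toward BH-7, i.e. toward the north.

i ≈ 0.0109; groundwater flows toward the north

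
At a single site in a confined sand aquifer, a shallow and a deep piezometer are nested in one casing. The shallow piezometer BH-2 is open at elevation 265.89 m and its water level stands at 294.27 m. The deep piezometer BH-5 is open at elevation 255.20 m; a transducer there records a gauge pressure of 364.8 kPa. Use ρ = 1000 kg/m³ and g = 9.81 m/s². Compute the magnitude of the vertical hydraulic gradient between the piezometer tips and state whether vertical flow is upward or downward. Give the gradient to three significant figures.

|i_v| ≈ 0.176; vertical flow is downward

Total head at BH-2: h = 294.27 m (water level in the standpipe).
Pressure head at BH-5: ψ = P/(ρg) = 364.8×1000 / (1000 × 9.81) = 37.19 m.
Total head at BH-5: h = z + ψ = 255.20 + 37.19 = 292.39 m.
Δh = h(BH-2) − h(BH-5) = 294.27 − 292.39 = 1.88 m.
Vertical separation Δz = 265.89 − 255.20 = 10.69 m.
|i_v| = |Δh| / Δz = 1.88 / 10.69 = 0.176.
Head is higher in the shallow piezometer, so vertical flow is downward (recharge condition).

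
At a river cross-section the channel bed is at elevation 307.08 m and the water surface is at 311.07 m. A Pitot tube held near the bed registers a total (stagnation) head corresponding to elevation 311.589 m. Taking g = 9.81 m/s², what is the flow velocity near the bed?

Near the bed, under hydrostatic conditions, the piezometric head (z + ψ) equals the free-surface elevation, 311.07 m.
Velocity head = total − piezometric = 311.589 − 311.07 = 0.519 m.
v = √(2g·h_v) = √(2 × 9.81 × 0.519) = 3.19 m/s.

v ≈ 3.19 m/s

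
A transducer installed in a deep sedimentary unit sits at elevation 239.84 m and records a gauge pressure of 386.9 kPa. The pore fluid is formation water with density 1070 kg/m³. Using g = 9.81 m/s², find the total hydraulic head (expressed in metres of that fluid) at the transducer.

h ≈ 276.70 m

ψ = P/(ρg) = 386.9×1000 / (1070 × 9.81) = 36.86 m.
h = z + ψ = 239.84 + 36.86 = 276.70 m.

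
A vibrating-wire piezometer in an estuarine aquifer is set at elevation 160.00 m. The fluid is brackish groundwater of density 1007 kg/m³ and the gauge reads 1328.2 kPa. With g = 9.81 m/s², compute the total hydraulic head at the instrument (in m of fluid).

h ≈ 294.45 m

ψ = P/(ρg) = 1328.2×1000 / (1007 × 9.81) = 134.45 m.
h = z + ψ = 160.00 + 134.45 = 294.45 m.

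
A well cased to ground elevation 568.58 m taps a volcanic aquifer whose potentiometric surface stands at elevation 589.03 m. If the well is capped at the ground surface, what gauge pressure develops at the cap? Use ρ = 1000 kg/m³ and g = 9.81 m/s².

Head above the cap: Δh = 589.03 − 568.58 = 20.45 m.
P = ρgΔh = 1000 × 9.81 × 20.45 = 200614 Pa ≈ 201 kPa.

P ≈ 201 kPa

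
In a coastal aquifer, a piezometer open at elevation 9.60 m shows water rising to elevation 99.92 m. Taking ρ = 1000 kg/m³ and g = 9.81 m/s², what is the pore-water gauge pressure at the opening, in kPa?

P ≈ 886 kPa

Pressure head ψ = h − z = 99.92 − 9.60 = 90.32 m.
P = ρgψ = 1000 × 9.81 × 90.32 = 886039 Pa ≈ 886 kPa.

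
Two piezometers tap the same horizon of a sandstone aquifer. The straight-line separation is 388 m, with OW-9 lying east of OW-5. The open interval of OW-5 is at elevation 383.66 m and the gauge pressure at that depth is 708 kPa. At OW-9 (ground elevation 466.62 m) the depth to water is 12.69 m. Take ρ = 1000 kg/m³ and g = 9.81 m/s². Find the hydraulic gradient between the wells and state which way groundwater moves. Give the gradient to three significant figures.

Pressure head at OW-5: ψ = P/(ρg) = 708×1000 / (1000 × 9.81) = 72.17 m.
Total head at OW-5: h = z + ψ = 383.66 + 72.17 = 455.83 m.
Total head at OW-9: h = 466.62 − 12.69 = 453.93 m.
Head difference: h(OW-5) − h(OW-9) = 455.83 − 453.93 = 1.90 m.
Hydraulic gradient: i = |Δh| / L = 1.90 / 388 = 0.00490.
Flow is from higher to lower head: from OW-5 toward OW-9, i.e. toward the east.

i ≈ 0.00490; groundwater flows toward the east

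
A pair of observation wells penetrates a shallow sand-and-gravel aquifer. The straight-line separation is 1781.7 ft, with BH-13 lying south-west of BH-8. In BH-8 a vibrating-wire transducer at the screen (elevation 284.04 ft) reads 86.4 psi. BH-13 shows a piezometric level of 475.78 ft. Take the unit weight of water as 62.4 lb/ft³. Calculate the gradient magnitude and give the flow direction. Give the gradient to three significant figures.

i ≈ 0.00429; groundwater flows toward the south-west

Pressure head at BH-8: ψ = 144·P/γ = 144 × 86.4 / 62.4 = 199.38 ft.
Total head at BH-8: h = z + ψ = 284.04 + 199.38 = 483.42 ft.
Total head at BH-13: h = 475.78 ft (water level in the piezometer is the total head).
Head difference: h(BH-8) − h(BH-13) = 483.42 − 475.78 = 7.64 ft.
Hydraulic gradient: i = |Δh| / L = 7.64 / 1781.7 = 0.00429.
Flow is from higher to lower head: from BH-8 toward BH-13, i.e. toward the south-west.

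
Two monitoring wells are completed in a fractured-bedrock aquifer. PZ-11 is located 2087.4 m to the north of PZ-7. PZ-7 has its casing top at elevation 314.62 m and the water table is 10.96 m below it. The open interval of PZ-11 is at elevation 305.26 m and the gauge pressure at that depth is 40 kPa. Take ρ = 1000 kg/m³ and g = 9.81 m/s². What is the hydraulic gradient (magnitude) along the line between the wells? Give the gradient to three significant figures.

i ≈ 0.00272

Total head at PZ-7: h = 314.62 − 10.96 = 303.66 m.
Pressure head at PZ-11: ψ = P/(ρg) = 40×1000 / (1000 × 9.81) = 4.08 m.
Total head at PZ-11: h = z + ψ = 305.26 + 4.08 = 309.34 m.
Head difference: h(PZ-7) − h(PZ-11) = 303.66 − 309.34 = -5.68 m.
Hydraulic gradient: i = |Δh| / L = 5.68 / 2087.4 = 0.00272.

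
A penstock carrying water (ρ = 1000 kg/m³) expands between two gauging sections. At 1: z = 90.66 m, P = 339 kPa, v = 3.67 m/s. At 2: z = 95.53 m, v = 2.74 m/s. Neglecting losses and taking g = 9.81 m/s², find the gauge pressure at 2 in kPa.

Pressure head at 1: ψ₁ = P₁/(ρg) = 339×1000 / (1000 × 9.81) = 34.56 m.
Velocity heads: v₁²/2g = 3.67²/19.62 = 0.686 m; v₂²/2g = 2.74²/19.62 = 0.383 m.
Total head H = z₁ + ψ₁ + v₁²/2g = 90.66 + 34.56 + 0.686 = 125.91 m.
ψ₂ = H − z₂ − v₂²/2g = 125.91 − 95.53 − 0.383 = 30.00 m.
P₂ = ρgψ₂ = 1000 × 9.81 × 30.00 ≈ 294 kPa.

P₂ ≈ 294 kPa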